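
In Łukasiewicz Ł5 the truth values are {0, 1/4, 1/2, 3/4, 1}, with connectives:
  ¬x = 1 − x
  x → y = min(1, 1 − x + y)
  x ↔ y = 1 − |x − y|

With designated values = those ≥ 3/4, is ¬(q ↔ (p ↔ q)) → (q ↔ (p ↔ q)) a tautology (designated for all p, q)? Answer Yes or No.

No

Counterexample: take p = 0, q = 0.
p ↔ q = 0 ↔ 0 = 1
q ↔ (p ↔ q) = 0 ↔ 1 = 0
¬(q ↔ (p ↔ q)) = ¬0 = 1
p ↔ q = 0 ↔ 0 = 1
q ↔ (p ↔ q) = 0 ↔ 1 = 0
¬(q ↔ (p ↔ q)) → (q ↔ (p ↔ q)) = 1 → 0 = 0
This gives 0, which is below 3/4.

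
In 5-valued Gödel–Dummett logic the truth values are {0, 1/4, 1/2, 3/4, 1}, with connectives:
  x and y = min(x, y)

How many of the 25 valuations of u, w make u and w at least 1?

1

value 1: 1 assignment (counts)
value 3/4: 3 assignments
value 1/2: 5 assignments
value 1/4: 7 assignments
value 0: 9 assignments
So 1 of the 25 assignments meets the threshold.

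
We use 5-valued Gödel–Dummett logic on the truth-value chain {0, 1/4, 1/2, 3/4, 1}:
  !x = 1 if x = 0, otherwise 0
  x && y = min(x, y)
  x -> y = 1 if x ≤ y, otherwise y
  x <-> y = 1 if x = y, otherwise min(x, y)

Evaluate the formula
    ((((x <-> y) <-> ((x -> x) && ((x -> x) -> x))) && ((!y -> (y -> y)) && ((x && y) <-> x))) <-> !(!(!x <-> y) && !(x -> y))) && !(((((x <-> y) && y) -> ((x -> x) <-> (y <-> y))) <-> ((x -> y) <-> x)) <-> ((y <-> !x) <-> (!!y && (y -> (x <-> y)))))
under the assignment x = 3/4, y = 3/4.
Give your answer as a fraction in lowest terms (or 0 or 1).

3/4

x <-> y = 3/4 <-> 3/4 = 1
x -> x = 3/4 -> 3/4 = 1
x -> x = 3/4 -> 3/4 = 1
(x -> x) -> x = 1 -> 3/4 = 3/4
(x -> x) && ((x -> x) -> x) = 1 && 3/4 = 3/4
(x <-> y) <-> ((x -> x) && ((x -> x) -> x)) = 1 <-> 3/4 = 3/4
!y = !3/4 = 0
y -> y = 3/4 -> 3/4 = 1
!y -> (y -> y) = 0 -> 1 = 1
x && y = 3/4 && 3/4 = 3/4
(x && y) <-> x = 3/4 <-> 3/4 = 1
(!y -> (y -> y)) && ((x && y) <-> x) = 1 && 1 = 1
((x <-> y) <-> ((x -> x) && ((x -> x) -> x))) && ((!y -> (y -> y)) && ((x && y) <-> x)) = 3/4 && 1 = 3/4
!x = !3/4 = 0
!x <-> y = 0 <-> 3/4 = 0
!(!x <-> y) = !0 = 1
x -> y = 3/4 -> 3/4 = 1
!(x -> y) = !1 = 0
!(!x <-> y) && !(x -> y) = 1 && 0 = 0
!(!(!x <-> y) && !(x -> y)) = !0 = 1
(((x <-> y) <-> ((x -> x) && ((x -> x) -> x))) && ((!y -> (y -> y)) && ((x && y) <-> x))) <-> !(!(!x <-> y) && !(x -> y)) = 3/4 <-> 1 = 3/4
x <-> y = 3/4 <-> 3/4 = 1
(x <-> y) && y = 1 && 3/4 = 3/4
x -> x = 3/4 -> 3/4 = 1
y <-> y = 3/4 <-> 3/4 = 1
(x -> x) <-> (y <-> y) = 1 <-> 1 = 1
((x <-> y) && y) -> ((x -> x) <-> (y <-> y)) = 3/4 -> 1 = 1
x -> y = 3/4 -> 3/4 = 1
(x -> y) <-> x = 1 <-> 3/4 = 3/4
(((x <-> y) && y) -> ((x -> x) <-> (y <-> y))) <-> ((x -> y) <-> x) = 1 <-> 3/4 = 3/4
!x = !3/4 = 0
y <-> !x = 3/4 <-> 0 = 0
!y = !3/4 = 0
!!y = !0 = 1
x <-> y = 3/4 <-> 3/4 = 1
y -> (x <-> y) = 3/4 -> 1 = 1
!!y && (y -> (x <-> y)) = 1 && 1 = 1
(y <-> !x) <-> (!!y && (y -> (x <-> y))) = 0 <-> 1 = 0
((((x <-> y) && y) -> ((x -> x) <-> (y <-> y))) <-> ((x -> y) <-> x)) <-> ((y <-> !x) <-> (!!y && (y -> (x <-> y)))) = 3/4 <-> 0 = 0
!(((((x <-> y) && y) -> ((x -> x) <-> (y <-> y))) <-> ((x -> y) <-> x)) <-> ((y <-> !x) <-> (!!y && (y -> (x <-> y))))) = !0 = 1
((((x <-> y) <-> ((x -> x) && ((x -> x) -> x))) && ((!y -> (y -> y)) && ((x && y) <-> x))) <-> !(!(!x <-> y) && !(x -> y))) && !(((((x <-> y) && y) -> ((x -> x) <-> (y <-> y))) <-> ((x -> y) <-> x)) <-> ((y <-> !x) <-> (!!y && (y -> (x <-> y))))) = 3/4 && 1 = 3/4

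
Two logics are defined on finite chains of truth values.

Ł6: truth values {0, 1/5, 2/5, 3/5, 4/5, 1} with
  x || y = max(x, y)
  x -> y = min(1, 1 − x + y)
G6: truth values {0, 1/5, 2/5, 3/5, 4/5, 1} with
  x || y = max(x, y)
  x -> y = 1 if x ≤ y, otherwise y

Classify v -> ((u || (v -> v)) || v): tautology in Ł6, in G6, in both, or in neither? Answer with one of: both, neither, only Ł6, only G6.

In Ł6: every assignment gives 1 — tautology.
In G6: every assignment gives 1 — tautology.

both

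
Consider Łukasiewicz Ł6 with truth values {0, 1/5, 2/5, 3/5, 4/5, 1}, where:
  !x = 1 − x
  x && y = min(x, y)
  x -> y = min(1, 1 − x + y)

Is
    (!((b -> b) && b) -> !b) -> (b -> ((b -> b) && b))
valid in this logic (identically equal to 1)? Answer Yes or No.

Yes

b = 0 ↦ 1
b = 1/5 ↦ 1
b = 2/5 ↦ 1
b = 3/5 ↦ 1
b = 4/5 ↦ 1
b = 1 ↦ 1
Every assignment gives a value ≥ 1.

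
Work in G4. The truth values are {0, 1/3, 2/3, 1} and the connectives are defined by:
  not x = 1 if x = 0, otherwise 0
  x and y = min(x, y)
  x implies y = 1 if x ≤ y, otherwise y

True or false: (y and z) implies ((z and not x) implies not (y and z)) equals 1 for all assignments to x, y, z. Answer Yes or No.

No

Counterexample: take x = 0, y = 1/3, z = 1/3.
y and z = 1/3 and 1/3 = 1/3
not x = not 0 = 1
z and not x = 1/3 and 1 = 1/3
y and z = 1/3 and 1/3 = 1/3
not (y and z) = not 1/3 = 0
(z and not x) implies not (y and z) = 1/3 implies 0 = 0
(y and z) implies ((z and not x) implies not (y and z)) = 1/3 implies 0 = 0
This gives 0 ≠ 1.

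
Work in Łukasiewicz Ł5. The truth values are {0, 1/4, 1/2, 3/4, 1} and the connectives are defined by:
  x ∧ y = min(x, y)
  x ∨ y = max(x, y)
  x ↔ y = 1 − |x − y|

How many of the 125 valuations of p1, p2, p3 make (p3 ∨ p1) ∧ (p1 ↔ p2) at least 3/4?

41

value 1: 9 assignments (counts)
value 3/4: 32 assignments (counts)
value 1/2: 40 assignments
value 1/4: 30 assignments
value 0: 14 assignments
So 41 of the 125 assignments meet the threshold.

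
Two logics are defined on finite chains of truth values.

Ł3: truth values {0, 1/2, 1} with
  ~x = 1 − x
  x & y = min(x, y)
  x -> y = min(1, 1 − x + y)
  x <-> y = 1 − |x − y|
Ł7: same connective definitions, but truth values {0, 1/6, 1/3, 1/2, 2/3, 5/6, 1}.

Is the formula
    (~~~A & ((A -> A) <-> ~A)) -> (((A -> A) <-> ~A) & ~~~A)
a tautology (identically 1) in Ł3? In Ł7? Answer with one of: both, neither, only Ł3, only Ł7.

both

In Ł3: every assignment gives 1 — tautology.
In Ł7: every assignment gives 1 — tautology.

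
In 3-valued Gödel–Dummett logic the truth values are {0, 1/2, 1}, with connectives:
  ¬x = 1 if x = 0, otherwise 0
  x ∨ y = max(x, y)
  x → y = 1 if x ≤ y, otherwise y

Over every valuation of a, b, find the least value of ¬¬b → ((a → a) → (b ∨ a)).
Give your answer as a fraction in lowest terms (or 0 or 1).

Take a = 0, b = 1/2:
¬b = ¬1/2 = 0
¬¬b = ¬0 = 1
a → a = 0 → 0 = 1
b ∨ a = 1/2 ∨ 0 = 1/2
(a → a) → (b ∨ a) = 1 → 1/2 = 1/2
¬¬b → ((a → a) → (b ∨ a)) = 1 → 1/2 = 1/2
No assignment yields a value below 1/2, so this is the minimum.

1/2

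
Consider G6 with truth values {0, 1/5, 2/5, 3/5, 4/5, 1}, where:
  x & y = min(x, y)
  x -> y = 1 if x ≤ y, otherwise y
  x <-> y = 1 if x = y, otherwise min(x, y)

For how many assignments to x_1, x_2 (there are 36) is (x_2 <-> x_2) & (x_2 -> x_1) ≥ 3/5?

value 1: 21 assignments (counts)
value 4/5: 1 assignment (counts)
value 3/5: 2 assignments (counts)
value 2/5: 3 assignments
value 1/5: 4 assignments
value 0: 5 assignments
So 24 of the 36 assignments meet the threshold.

24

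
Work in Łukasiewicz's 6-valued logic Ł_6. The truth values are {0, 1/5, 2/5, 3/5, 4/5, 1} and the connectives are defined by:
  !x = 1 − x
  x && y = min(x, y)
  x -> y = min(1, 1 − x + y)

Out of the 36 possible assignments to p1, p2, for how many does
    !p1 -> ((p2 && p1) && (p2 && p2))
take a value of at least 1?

15

value 1: 15 assignments (counts)
value 4/5: 6 assignments
value 3/5: 2 assignments
value 2/5: 6 assignments
value 1/5: 1 assignment
value 0: 6 assignments
So 15 of the 36 assignments meet the threshold.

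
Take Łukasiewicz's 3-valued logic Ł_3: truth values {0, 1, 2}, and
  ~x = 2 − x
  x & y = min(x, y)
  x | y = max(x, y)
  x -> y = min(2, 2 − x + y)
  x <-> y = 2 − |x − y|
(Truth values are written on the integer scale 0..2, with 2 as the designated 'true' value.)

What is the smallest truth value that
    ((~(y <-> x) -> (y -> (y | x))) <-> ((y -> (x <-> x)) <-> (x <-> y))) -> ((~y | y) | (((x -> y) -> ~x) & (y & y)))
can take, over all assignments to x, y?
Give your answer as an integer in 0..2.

1

Take x = 1, y = 1:
y <-> x = 1 <-> 1 = 2
~(y <-> x) = ~2 = 0
y | x = 1 | 1 = 1
y -> (y | x) = 1 -> 1 = 2
~(y <-> x) -> (y -> (y | x)) = 0 -> 2 = 2
x <-> x = 1 <-> 1 = 2
y -> (x <-> x) = 1 -> 2 = 2
x <-> y = 1 <-> 1 = 2
(y -> (x <-> x)) <-> (x <-> y) = 2 <-> 2 = 2
(~(y <-> x) -> (y -> (y | x))) <-> ((y -> (x <-> x)) <-> (x <-> y)) = 2 <-> 2 = 2
~y = ~1 = 1
~y | y = 1 | 1 = 1
x -> y = 1 -> 1 = 2
~x = ~1 = 1
(x -> y) -> ~x = 2 -> 1 = 1
y & y = 1 & 1 = 1
((x -> y) -> ~x) & (y & y) = 1 & 1 = 1
(~y | y) | (((x -> y) -> ~x) & (y & y)) = 1 | 1 = 1
((~(y <-> x) -> (y -> (y | x))) <-> ((y -> (x <-> x)) <-> (x <-> y))) -> ((~y | y) | (((x -> y) -> ~x) & (y & y))) = 2 -> 1 = 1
No assignment yields a value below 1, so this is the minimum.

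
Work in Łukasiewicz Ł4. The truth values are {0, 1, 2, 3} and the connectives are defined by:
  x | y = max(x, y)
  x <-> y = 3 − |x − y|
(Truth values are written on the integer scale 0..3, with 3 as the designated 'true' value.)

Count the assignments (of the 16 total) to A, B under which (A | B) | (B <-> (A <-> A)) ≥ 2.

12

A = 0, B = 0 ↦ 0  <
A = 0, B = 1 ↦ 1  <
A = 0, B = 2 ↦ 2  ≥
A = 0, B = 3 ↦ 3  ≥
A = 1, B = 0 ↦ 1  <
A = 1, B = 1 ↦ 1  <
A = 1, B = 2 ↦ 2  ≥
A = 1, B = 3 ↦ 3  ≥
A = 2, B = 0 ↦ 2  ≥
A = 2, B = 1 ↦ 2  ≥
A = 2, B = 2 ↦ 2  ≥
A = 2, B = 3 ↦ 3  ≥
A = 3, B = 0 ↦ 3  ≥
A = 3, B = 1 ↦ 3  ≥
A = 3, B = 2 ↦ 3  ≥
A = 3, B = 3 ↦ 3  ≥
So 12 of the 16 assignments meet the threshold.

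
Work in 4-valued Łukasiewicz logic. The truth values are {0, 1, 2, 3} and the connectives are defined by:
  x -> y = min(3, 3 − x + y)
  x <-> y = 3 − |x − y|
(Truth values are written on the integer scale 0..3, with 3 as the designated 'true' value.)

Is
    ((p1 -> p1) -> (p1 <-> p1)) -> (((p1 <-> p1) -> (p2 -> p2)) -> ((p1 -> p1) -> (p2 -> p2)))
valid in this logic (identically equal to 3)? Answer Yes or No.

Yes

p1 = 0, p2 = 0 ↦ 3
p1 = 0, p2 = 1 ↦ 3
p1 = 0, p2 = 2 ↦ 3
p1 = 0, p2 = 3 ↦ 3
p1 = 1, p2 = 0 ↦ 3
p1 = 1, p2 = 1 ↦ 3
p1 = 1, p2 = 2 ↦ 3
p1 = 1, p2 = 3 ↦ 3
p1 = 2, p2 = 0 ↦ 3
p1 = 2, p2 = 1 ↦ 3
p1 = 2, p2 = 2 ↦ 3
p1 = 2, p2 = 3 ↦ 3
p1 = 3, p2 = 0 ↦ 3
p1 = 3, p2 = 1 ↦ 3
p1 = 3, p2 = 2 ↦ 3
p1 = 3, p2 = 3 ↦ 3
Every assignment gives a value ≥ 3.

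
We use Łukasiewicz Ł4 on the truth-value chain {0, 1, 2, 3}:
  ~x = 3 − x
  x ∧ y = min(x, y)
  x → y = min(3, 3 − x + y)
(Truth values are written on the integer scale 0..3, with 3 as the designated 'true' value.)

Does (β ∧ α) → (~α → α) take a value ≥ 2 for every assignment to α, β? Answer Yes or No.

Yes

α = 0, β = 0 ↦ 3
α = 0, β = 1 ↦ 3
α = 0, β = 2 ↦ 3
α = 0, β = 3 ↦ 3
α = 1, β = 0 ↦ 3
α = 1, β = 1 ↦ 3
α = 1, β = 2 ↦ 3
α = 1, β = 3 ↦ 3
α = 2, β = 0 ↦ 3
α = 2, β = 1 ↦ 3
α = 2, β = 2 ↦ 3
α = 2, β = 3 ↦ 3
α = 3, β = 0 ↦ 3
α = 3, β = 1 ↦ 3
α = 3, β = 2 ↦ 3
α = 3, β = 3 ↦ 3
Every assignment gives a value ≥ 2.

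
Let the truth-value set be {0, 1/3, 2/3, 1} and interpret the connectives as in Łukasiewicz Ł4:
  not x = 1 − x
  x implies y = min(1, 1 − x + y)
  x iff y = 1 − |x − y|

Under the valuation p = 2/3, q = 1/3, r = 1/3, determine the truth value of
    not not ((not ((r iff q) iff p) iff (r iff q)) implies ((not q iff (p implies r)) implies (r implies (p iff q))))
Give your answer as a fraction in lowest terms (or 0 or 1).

1

r iff q = 1/3 iff 1/3 = 1
(r iff q) iff p = 1 iff 2/3 = 2/3
not ((r iff q) iff p) = not 2/3 = 1/3
r iff q = 1/3 iff 1/3 = 1
not ((r iff q) iff p) iff (r iff q) = 1/3 iff 1 = 1/3
not q = not 1/3 = 2/3
p implies r = 2/3 implies 1/3 = 2/3
not q iff (p implies r) = 2/3 iff 2/3 = 1
p iff q = 2/3 iff 1/3 = 2/3
r implies (p iff q) = 1/3 implies 2/3 = 1
(not q iff (p implies r)) implies (r implies (p iff q)) = 1 implies 1 = 1
(not ((r iff q) iff p) iff (r iff q)) implies ((not q iff (p implies r)) implies (r implies (p iff q))) = 1/3 implies 1 = 1
not ((not ((r iff q) iff p) iff (r iff q)) implies ((not q iff (p implies r)) implies (r implies (p iff q)))) = not 1 = 0
not not ((not ((r iff q) iff p) iff (r iff q)) implies ((not q iff (p implies r)) implies (r implies (p iff q)))) = not 0 = 1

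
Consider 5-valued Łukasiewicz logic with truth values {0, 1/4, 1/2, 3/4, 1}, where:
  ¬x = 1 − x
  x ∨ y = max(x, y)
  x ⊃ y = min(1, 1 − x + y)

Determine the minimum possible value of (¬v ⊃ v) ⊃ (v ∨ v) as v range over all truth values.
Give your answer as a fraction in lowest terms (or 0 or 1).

1/2

Take v = 1/2:
¬v = ¬1/2 = 1/2
¬v ⊃ v = 1/2 ⊃ 1/2 = 1
v ∨ v = 1/2 ∨ 1/2 = 1/2
(¬v ⊃ v) ⊃ (v ∨ v) = 1 ⊃ 1/2 = 1/2
No assignment yields a value below 1/2, so this is the minimum.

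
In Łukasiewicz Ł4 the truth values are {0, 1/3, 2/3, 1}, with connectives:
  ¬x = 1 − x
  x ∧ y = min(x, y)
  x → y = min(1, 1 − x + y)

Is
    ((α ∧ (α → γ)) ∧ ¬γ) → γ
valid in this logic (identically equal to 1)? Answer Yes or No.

Counterexample: take α = 1/3, γ = 0.
α → γ = 1/3 → 0 = 2/3
α ∧ (α → γ) = 1/3 ∧ 2/3 = 1/3
¬γ = ¬0 = 1
(α ∧ (α → γ)) ∧ ¬γ = 1/3 ∧ 1 = 1/3
((α ∧ (α → γ)) ∧ ¬γ) → γ = 1/3 → 0 = 2/3
This gives 2/3 ≠ 1.

No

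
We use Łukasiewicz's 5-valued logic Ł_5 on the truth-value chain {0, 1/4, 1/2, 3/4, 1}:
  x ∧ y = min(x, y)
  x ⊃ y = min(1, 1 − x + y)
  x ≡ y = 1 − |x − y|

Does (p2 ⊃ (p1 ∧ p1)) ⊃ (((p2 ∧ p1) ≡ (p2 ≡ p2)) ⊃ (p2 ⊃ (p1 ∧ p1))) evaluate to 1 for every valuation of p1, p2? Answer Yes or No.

At p1 = 1/2, p2 = 1/4, for instance:
p1 ∧ p1 = 1/2 ∧ 1/2 = 1/2
p2 ⊃ (p1 ∧ p1) = 1/4 ⊃ 1/2 = 1
p2 ∧ p1 = 1/4 ∧ 1/2 = 1/4
p2 ≡ p2 = 1/4 ≡ 1/4 = 1
(p2 ∧ p1) ≡ (p2 ≡ p2) = 1/4 ≡ 1 = 1/4
((p2 ∧ p1) ≡ (p2 ≡ p2)) ⊃ (p2 ⊃ (p1 ∧ p1)) = 1/4 ⊃ 1 = 1
(p2 ⊃ (p1 ∧ p1)) ⊃ (((p2 ∧ p1) ≡ (p2 ≡ p2)) ⊃ (p2 ⊃ (p1 ∧ p1))) = 1 ⊃ 1 = 1
and checking the remaining 24 assignments likewise gives ≥ 1 in every case.

Yes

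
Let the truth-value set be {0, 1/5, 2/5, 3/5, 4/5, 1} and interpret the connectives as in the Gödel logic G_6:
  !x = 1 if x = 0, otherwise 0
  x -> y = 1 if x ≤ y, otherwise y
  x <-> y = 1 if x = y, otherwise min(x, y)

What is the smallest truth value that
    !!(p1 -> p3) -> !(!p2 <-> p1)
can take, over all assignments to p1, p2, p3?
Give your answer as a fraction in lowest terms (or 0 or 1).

Take p1 = 0, p2 = 1/5, p3 = 0:
p1 -> p3 = 0 -> 0 = 1
!(p1 -> p3) = !1 = 0
!!(p1 -> p3) = !0 = 1
!p2 = !1/5 = 0
!p2 <-> p1 = 0 <-> 0 = 1
!(!p2 <-> p1) = !1 = 0
!!(p1 -> p3) -> !(!p2 <-> p1) = 1 -> 0 = 0
No assignment yields a value below 0, so this is the minimum.

0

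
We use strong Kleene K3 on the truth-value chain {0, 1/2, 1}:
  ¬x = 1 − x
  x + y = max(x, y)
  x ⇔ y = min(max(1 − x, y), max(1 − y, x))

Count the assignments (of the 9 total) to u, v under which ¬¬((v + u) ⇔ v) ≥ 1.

u = 0, v = 0 ↦ 1  ≥
u = 0, v = 1/2 ↦ 1/2  <
u = 0, v = 1 ↦ 1  ≥
u = 1/2, v = 0 ↦ 1/2  <
u = 1/2, v = 1/2 ↦ 1/2  <
u = 1/2, v = 1 ↦ 1  ≥
u = 1, v = 0 ↦ 0  <
u = 1, v = 1/2 ↦ 1/2  <
u = 1, v = 1 ↦ 1  ≥
So 4 of the 9 assignments meet the threshold.

4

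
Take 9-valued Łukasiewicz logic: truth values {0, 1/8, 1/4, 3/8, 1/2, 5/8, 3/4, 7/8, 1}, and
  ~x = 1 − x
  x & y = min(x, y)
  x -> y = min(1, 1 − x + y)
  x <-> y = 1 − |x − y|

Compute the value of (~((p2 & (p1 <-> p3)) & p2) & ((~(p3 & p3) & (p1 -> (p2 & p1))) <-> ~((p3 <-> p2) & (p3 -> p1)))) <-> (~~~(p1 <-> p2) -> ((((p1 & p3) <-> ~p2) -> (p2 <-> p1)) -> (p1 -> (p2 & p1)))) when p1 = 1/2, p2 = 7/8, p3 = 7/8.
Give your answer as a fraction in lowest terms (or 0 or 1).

3/8

p1 <-> p3 = 1/2 <-> 7/8 = 5/8
p2 & (p1 <-> p3) = 7/8 & 5/8 = 5/8
(p2 & (p1 <-> p3)) & p2 = 5/8 & 7/8 = 5/8
~((p2 & (p1 <-> p3)) & p2) = ~5/8 = 3/8
p3 & p3 = 7/8 & 7/8 = 7/8
~(p3 & p3) = ~7/8 = 1/8
p2 & p1 = 7/8 & 1/2 = 1/2
p1 -> (p2 & p1) = 1/2 -> 1/2 = 1
~(p3 & p3) & (p1 -> (p2 & p1)) = 1/8 & 1 = 1/8
p3 <-> p2 = 7/8 <-> 7/8 = 1
p3 -> p1 = 7/8 -> 1/2 = 5/8
(p3 <-> p2) & (p3 -> p1) = 1 & 5/8 = 5/8
~((p3 <-> p2) & (p3 -> p1)) = ~5/8 = 3/8
(~(p3 & p3) & (p1 -> (p2 & p1))) <-> ~((p3 <-> p2) & (p3 -> p1)) = 1/8 <-> 3/8 = 3/4
~((p2 & (p1 <-> p3)) & p2) & ((~(p3 & p3) & (p1 -> (p2 & p1))) <-> ~((p3 <-> p2) & (p3 -> p1))) = 3/8 & 3/4 = 3/8
p1 <-> p2 = 1/2 <-> 7/8 = 5/8
~(p1 <-> p2) = ~5/8 = 3/8
~~(p1 <-> p2) = ~3/8 = 5/8
~~~(p1 <-> p2) = ~5/8 = 3/8
p1 & p3 = 1/2 & 7/8 = 1/2
~p2 = ~7/8 = 1/8
(p1 & p3) <-> ~p2 = 1/2 <-> 1/8 = 5/8
p2 <-> p1 = 7/8 <-> 1/2 = 5/8
((p1 & p3) <-> ~p2) -> (p2 <-> p1) = 5/8 -> 5/8 = 1
p2 & p1 = 7/8 & 1/2 = 1/2
p1 -> (p2 & p1) = 1/2 -> 1/2 = 1
(((p1 & p3) <-> ~p2) -> (p2 <-> p1)) -> (p1 -> (p2 & p1)) = 1 -> 1 = 1
~~~(p1 <-> p2) -> ((((p1 & p3) <-> ~p2) -> (p2 <-> p1)) -> (p1 -> (p2 & p1))) = 3/8 -> 1 = 1
(~((p2 & (p1 <-> p3)) & p2) & ((~(p3 & p3) & (p1 -> (p2 & p1))) <-> ~((p3 <-> p2) & (p3 -> p1)))) <-> (~~~(p1 <-> p2) -> ((((p1 & p3) <-> ~p2) -> (p2 <-> p1)) -> (p1 -> (p2 & p1)))) = 3/8 <-> 1 = 3/8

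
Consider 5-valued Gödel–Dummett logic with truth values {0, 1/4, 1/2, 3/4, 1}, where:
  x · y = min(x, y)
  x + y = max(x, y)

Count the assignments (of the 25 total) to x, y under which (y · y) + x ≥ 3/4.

value 1: 9 assignments (counts)
value 3/4: 7 assignments (counts)
value 1/2: 5 assignments
value 1/4: 3 assignments
value 0: 1 assignment
So 16 of the 25 assignments meet the threshold.

16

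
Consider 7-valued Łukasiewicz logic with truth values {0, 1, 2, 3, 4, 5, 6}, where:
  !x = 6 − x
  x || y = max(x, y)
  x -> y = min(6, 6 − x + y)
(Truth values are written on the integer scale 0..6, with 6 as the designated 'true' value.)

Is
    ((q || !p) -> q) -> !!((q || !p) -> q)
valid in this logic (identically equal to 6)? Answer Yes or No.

At p = 4, q = 1, for instance:
!p = !4 = 2
q || !p = 1 || 2 = 2
(q || !p) -> q = 2 -> 1 = 5
!((q || !p) -> q) = !5 = 1
!!((q || !p) -> q) = !1 = 5
((q || !p) -> q) -> !!((q || !p) -> q) = 5 -> 5 = 6
and checking the remaining 48 assignments likewise gives ≥ 6 in every case.

Yes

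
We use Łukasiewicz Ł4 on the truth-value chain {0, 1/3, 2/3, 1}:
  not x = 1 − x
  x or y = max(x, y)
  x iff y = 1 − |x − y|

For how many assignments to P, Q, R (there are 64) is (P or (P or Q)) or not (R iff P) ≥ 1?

value 1: 31 assignments (counts)
value 2/3: 23 assignments
value 1/3: 9 assignments
value 0: 1 assignment
So 31 of the 64 assignments meet the threshold.

31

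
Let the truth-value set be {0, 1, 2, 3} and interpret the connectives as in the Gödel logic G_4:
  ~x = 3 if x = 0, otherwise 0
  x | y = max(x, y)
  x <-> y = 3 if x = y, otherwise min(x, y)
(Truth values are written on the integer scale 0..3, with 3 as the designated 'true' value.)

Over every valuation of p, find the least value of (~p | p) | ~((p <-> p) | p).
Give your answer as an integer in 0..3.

1

Take p = 1:
~p = ~1 = 0
~p | p = 0 | 1 = 1
p <-> p = 1 <-> 1 = 3
(p <-> p) | p = 3 | 1 = 3
~((p <-> p) | p) = ~3 = 0
(~p | p) | ~((p <-> p) | p) = 1 | 0 = 1
No assignment yields a value below 1, so this is the minimum.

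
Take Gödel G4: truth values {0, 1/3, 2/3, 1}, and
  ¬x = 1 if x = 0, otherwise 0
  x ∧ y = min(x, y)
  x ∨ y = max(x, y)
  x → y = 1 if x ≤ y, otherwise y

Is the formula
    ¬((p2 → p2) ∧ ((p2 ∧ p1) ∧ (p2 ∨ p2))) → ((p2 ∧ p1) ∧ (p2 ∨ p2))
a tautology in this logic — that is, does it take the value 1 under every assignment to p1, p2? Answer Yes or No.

Counterexample: take p1 = 0, p2 = 0.
p2 → p2 = 0 → 0 = 1
p2 ∧ p1 = 0 ∧ 0 = 0
p2 ∨ p2 = 0 ∨ 0 = 0
(p2 ∧ p1) ∧ (p2 ∨ p2) = 0 ∧ 0 = 0
(p2 → p2) ∧ ((p2 ∧ p1) ∧ (p2 ∨ p2)) = 1 ∧ 0 = 0
¬((p2 → p2) ∧ ((p2 ∧ p1) ∧ (p2 ∨ p2))) = ¬0 = 1
¬((p2 → p2) ∧ ((p2 ∧ p1) ∧ (p2 ∨ p2))) → ((p2 ∧ p1) ∧ (p2 ∨ p2)) = 1 → 0 = 0
This gives 0 ≠ 1.

No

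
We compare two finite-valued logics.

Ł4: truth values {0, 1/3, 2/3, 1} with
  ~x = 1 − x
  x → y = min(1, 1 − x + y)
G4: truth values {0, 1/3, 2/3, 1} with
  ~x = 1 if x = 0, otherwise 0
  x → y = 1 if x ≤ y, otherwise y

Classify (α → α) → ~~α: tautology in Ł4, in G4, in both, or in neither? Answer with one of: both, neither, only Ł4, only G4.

neither

In Ł4: at α = 0 the value is 0 — not a tautology.
In G4: at α = 0 the value is 0 — not a tautology.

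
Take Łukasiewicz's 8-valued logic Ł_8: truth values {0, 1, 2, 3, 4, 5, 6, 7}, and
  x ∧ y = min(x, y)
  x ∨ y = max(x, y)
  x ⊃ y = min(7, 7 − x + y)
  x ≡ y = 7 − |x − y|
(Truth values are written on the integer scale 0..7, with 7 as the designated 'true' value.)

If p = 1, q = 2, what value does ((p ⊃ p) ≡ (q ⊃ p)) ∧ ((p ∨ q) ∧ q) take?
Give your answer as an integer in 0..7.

p ⊃ p = 1 ⊃ 1 = 7
q ⊃ p = 2 ⊃ 1 = 6
(p ⊃ p) ≡ (q ⊃ p) = 7 ≡ 6 = 6
p ∨ q = 1 ∨ 2 = 2
(p ∨ q) ∧ q = 2 ∧ 2 = 2
((p ⊃ p) ≡ (q ⊃ p)) ∧ ((p ∨ q) ∧ q) = 6 ∧ 2 = 2

2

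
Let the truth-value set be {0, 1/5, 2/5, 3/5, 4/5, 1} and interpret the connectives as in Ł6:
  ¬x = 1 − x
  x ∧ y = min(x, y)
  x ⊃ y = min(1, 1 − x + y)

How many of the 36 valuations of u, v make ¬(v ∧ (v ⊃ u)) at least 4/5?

15

value 1: 7 assignments (counts)
value 4/5: 8 assignments (counts)
value 3/5: 9 assignments
value 2/5: 7 assignments
value 1/5: 4 assignments
value 0: 1 assignment
So 15 of the 36 assignments meet the threshold.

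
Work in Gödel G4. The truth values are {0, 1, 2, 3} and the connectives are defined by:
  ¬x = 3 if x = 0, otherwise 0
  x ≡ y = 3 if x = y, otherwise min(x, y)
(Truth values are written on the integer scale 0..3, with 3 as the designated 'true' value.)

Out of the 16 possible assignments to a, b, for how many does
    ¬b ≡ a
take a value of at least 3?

a = 0, b = 0 ↦ 0  <
a = 0, b = 1 ↦ 3  ≥
a = 0, b = 2 ↦ 3  ≥
a = 0, b = 3 ↦ 3  ≥
a = 1, b = 0 ↦ 1  <
a = 1, b = 1 ↦ 0  <
a = 1, b = 2 ↦ 0  <
a = 1, b = 3 ↦ 0  <
a = 2, b = 0 ↦ 2  <
a = 2, b = 1 ↦ 0  <
a = 2, b = 2 ↦ 0  <
a = 2, b = 3 ↦ 0  <
a = 3, b = 0 ↦ 3  ≥
a = 3, b = 1 ↦ 0  <
a = 3, b = 2 ↦ 0  <
a = 3, b = 3 ↦ 0  <
So 4 of the 16 assignments meet the threshold.

4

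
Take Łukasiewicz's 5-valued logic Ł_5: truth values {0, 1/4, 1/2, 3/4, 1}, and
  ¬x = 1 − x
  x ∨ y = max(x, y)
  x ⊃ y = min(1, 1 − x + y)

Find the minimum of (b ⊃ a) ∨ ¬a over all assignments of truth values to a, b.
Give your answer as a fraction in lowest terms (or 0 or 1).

Take a = 1/2, b = 1:
b ⊃ a = 1 ⊃ 1/2 = 1/2
¬a = ¬1/2 = 1/2
(b ⊃ a) ∨ ¬a = 1/2 ∨ 1/2 = 1/2
No assignment yields a value below 1/2, so this is the minimum.

1/2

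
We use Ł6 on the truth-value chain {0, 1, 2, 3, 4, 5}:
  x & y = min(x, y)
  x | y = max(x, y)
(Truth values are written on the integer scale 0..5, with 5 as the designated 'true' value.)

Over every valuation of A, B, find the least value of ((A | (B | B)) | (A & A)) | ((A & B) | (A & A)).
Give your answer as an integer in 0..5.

0

Take A = 0, B = 0:
B | B = 0 | 0 = 0
A | (B | B) = 0 | 0 = 0
A & A = 0 & 0 = 0
(A | (B | B)) | (A & A) = 0 | 0 = 0
A & B = 0 & 0 = 0
A & A = 0 & 0 = 0
(A & B) | (A & A) = 0 | 0 = 0
((A | (B | B)) | (A & A)) | ((A & B) | (A & A)) = 0 | 0 = 0
No assignment yields a value below 0, so this is the minimum.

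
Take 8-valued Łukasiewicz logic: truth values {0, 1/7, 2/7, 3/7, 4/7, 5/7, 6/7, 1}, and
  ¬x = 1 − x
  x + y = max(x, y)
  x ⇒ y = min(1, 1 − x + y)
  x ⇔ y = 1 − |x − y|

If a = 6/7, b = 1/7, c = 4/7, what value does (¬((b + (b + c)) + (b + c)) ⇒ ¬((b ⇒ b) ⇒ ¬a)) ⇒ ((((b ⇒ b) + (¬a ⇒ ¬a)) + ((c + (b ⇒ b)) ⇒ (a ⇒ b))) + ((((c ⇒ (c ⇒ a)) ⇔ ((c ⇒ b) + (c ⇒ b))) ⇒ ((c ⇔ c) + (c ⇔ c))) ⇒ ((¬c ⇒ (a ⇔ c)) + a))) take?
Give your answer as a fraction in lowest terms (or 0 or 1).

1

b + c = 1/7 + 4/7 = 4/7
b + (b + c) = 1/7 + 4/7 = 4/7
b + c = 1/7 + 4/7 = 4/7
(b + (b + c)) + (b + c) = 4/7 + 4/7 = 4/7
¬((b + (b + c)) + (b + c)) = ¬4/7 = 3/7
b ⇒ b = 1/7 ⇒ 1/7 = 1
¬a = ¬6/7 = 1/7
(b ⇒ b) ⇒ ¬a = 1 ⇒ 1/7 = 1/7
¬((b ⇒ b) ⇒ ¬a) = ¬1/7 = 6/7
¬((b + (b + c)) + (b + c)) ⇒ ¬((b ⇒ b) ⇒ ¬a) = 3/7 ⇒ 6/7 = 1
b ⇒ b = 1/7 ⇒ 1/7 = 1
¬a = ¬6/7 = 1/7
¬a = ¬6/7 = 1/7
¬a ⇒ ¬a = 1/7 ⇒ 1/7 = 1
(b ⇒ b) + (¬a ⇒ ¬a) = 1 + 1 = 1
b ⇒ b = 1/7 ⇒ 1/7 = 1
c + (b ⇒ b) = 4/7 + 1 = 1
a ⇒ b = 6/7 ⇒ 1/7 = 2/7
(c + (b ⇒ b)) ⇒ (a ⇒ b) = 1 ⇒ 2/7 = 2/7
((b ⇒ b) + (¬a ⇒ ¬a)) + ((c + (b ⇒ b)) ⇒ (a ⇒ b)) = 1 + 2/7 = 1
c ⇒ a = 4/7 ⇒ 6/7 = 1
c ⇒ (c ⇒ a) = 4/7 ⇒ 1 = 1
c ⇒ b = 4/7 ⇒ 1/7 = 4/7
c ⇒ b = 4/7 ⇒ 1/7 = 4/7
(c ⇒ b) + (c ⇒ b) = 4/7 + 4/7 = 4/7
(c ⇒ (c ⇒ a)) ⇔ ((c ⇒ b) + (c ⇒ b)) = 1 ⇔ 4/7 = 4/7
c ⇔ c = 4/7 ⇔ 4/7 = 1
c ⇔ c = 4/7 ⇔ 4/7 = 1
(c ⇔ c) + (c ⇔ c) = 1 + 1 = 1
((c ⇒ (c ⇒ a)) ⇔ ((c ⇒ b) + (c ⇒ b))) ⇒ ((c ⇔ c) + (c ⇔ c)) = 4/7 ⇒ 1 = 1
¬c = ¬4/7 = 3/7
a ⇔ c = 6/7 ⇔ 4/7 = 5/7
¬c ⇒ (a ⇔ c) = 3/7 ⇒ 5/7 = 1
(¬c ⇒ (a ⇔ c)) + a = 1 + 6/7 = 1
(((c ⇒ (c ⇒ a)) ⇔ ((c ⇒ b) + (c ⇒ b))) ⇒ ((c ⇔ c) + (c ⇔ c))) ⇒ ((¬c ⇒ (a ⇔ c)) + a) = 1 ⇒ 1 = 1
(((b ⇒ b) + (¬a ⇒ ¬a)) + ((c + (b ⇒ b)) ⇒ (a ⇒ b))) + ((((c ⇒ (c ⇒ a)) ⇔ ((c ⇒ b) + (c ⇒ b))) ⇒ ((c ⇔ c) + (c ⇔ c))) ⇒ ((¬c ⇒ (a ⇔ c)) + a)) = 1 + 1 = 1
(¬((b + (b + c)) + (b + c)) ⇒ ¬((b ⇒ b) ⇒ ¬a)) ⇒ ((((b ⇒ b) + (¬a ⇒ ¬a)) + ((c + (b ⇒ b)) ⇒ (a ⇒ b))) + ((((c ⇒ (c ⇒ a)) ⇔ ((c ⇒ b) + (c ⇒ b))) ⇒ ((c ⇔ c) + (c ⇔ c))) ⇒ ((¬c ⇒ (a ⇔ c)) + a))) = 1 ⇒ 1 = 1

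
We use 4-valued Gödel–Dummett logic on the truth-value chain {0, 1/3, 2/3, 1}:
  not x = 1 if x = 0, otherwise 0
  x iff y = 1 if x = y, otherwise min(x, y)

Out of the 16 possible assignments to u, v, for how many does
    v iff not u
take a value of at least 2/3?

5

u = 0, v = 0 ↦ 0  <
u = 0, v = 1/3 ↦ 1/3  <
u = 0, v = 2/3 ↦ 2/3  ≥
u = 0, v = 1 ↦ 1  ≥
u = 1/3, v = 0 ↦ 1  ≥
u = 1/3, v = 1/3 ↦ 0  <
u = 1/3, v = 2/3 ↦ 0  <
u = 1/3, v = 1 ↦ 0  <
u = 2/3, v = 0 ↦ 1  ≥
u = 2/3, v = 1/3 ↦ 0  <
u = 2/3, v = 2/3 ↦ 0  <
u = 2/3, v = 1 ↦ 0  <
u = 1, v = 0 ↦ 1  ≥
u = 1, v = 1/3 ↦ 0  <
u = 1, v = 2/3 ↦ 0  <
u = 1, v = 1 ↦ 0  <
So 5 of the 16 assignments meet the threshold.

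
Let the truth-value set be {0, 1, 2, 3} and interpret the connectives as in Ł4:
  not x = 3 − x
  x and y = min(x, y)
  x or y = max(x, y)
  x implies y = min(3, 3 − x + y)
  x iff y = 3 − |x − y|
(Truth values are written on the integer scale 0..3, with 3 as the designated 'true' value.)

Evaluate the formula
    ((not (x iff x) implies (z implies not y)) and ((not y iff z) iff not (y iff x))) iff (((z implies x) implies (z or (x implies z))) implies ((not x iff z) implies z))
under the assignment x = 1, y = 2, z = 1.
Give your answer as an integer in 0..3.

2

x iff x = 1 iff 1 = 3
not (x iff x) = not 3 = 0
not y = not 2 = 1
z implies not y = 1 implies 1 = 3
not (x iff x) implies (z implies not y) = 0 implies 3 = 3
not y = not 2 = 1
not y iff z = 1 iff 1 = 3
y iff x = 2 iff 1 = 2
not (y iff x) = not 2 = 1
(not y iff z) iff not (y iff x) = 3 iff 1 = 1
(not (x iff x) implies (z implies not y)) and ((not y iff z) iff not (y iff x)) = 3 and 1 = 1
z implies x = 1 implies 1 = 3
x implies z = 1 implies 1 = 3
z or (x implies z) = 1 or 3 = 3
(z implies x) implies (z or (x implies z)) = 3 implies 3 = 3
not x = not 1 = 2
not x iff z = 2 iff 1 = 2
(not x iff z) implies z = 2 implies 1 = 2
((z implies x) implies (z or (x implies z))) implies ((not x iff z) implies z) = 3 implies 2 = 2
((not (x iff x) implies (z implies not y)) and ((not y iff z) iff not (y iff x))) iff (((z implies x) implies (z or (x implies z))) implies ((not x iff z) implies z)) = 1 iff 2 = 2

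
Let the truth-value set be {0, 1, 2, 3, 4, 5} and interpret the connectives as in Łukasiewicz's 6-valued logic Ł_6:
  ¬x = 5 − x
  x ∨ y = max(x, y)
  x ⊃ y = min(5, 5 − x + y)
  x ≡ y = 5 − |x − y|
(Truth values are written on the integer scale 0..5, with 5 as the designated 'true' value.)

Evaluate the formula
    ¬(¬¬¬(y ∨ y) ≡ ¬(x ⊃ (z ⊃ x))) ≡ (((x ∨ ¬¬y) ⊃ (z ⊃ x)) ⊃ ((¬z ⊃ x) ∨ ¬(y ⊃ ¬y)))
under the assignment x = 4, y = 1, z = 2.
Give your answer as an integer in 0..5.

4

y ∨ y = 1 ∨ 1 = 1
¬(y ∨ y) = ¬1 = 4
¬¬(y ∨ y) = ¬4 = 1
¬¬¬(y ∨ y) = ¬1 = 4
z ⊃ x = 2 ⊃ 4 = 5
x ⊃ (z ⊃ x) = 4 ⊃ 5 = 5
¬(x ⊃ (z ⊃ x)) = ¬5 = 0
¬¬¬(y ∨ y) ≡ ¬(x ⊃ (z ⊃ x)) = 4 ≡ 0 = 1
¬(¬¬¬(y ∨ y) ≡ ¬(x ⊃ (z ⊃ x))) = ¬1 = 4
¬y = ¬1 = 4
¬¬y = ¬4 = 1
x ∨ ¬¬y = 4 ∨ 1 = 4
z ⊃ x = 2 ⊃ 4 = 5
(x ∨ ¬¬y) ⊃ (z ⊃ x) = 4 ⊃ 5 = 5
¬z = ¬2 = 3
¬z ⊃ x = 3 ⊃ 4 = 5
¬y = ¬1 = 4
y ⊃ ¬y = 1 ⊃ 4 = 5
¬(y ⊃ ¬y) = ¬5 = 0
(¬z ⊃ x) ∨ ¬(y ⊃ ¬y) = 5 ∨ 0 = 5
((x ∨ ¬¬y) ⊃ (z ⊃ x)) ⊃ ((¬z ⊃ x) ∨ ¬(y ⊃ ¬y)) = 5 ⊃ 5 = 5
¬(¬¬¬(y ∨ y) ≡ ¬(x ⊃ (z ⊃ x))) ≡ (((x ∨ ¬¬y) ⊃ (z ⊃ x)) ⊃ ((¬z ⊃ x) ∨ ¬(y ⊃ ¬y))) = 4 ≡ 5 = 4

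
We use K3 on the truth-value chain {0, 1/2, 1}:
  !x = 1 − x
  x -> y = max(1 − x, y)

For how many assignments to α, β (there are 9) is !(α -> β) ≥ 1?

α = 0, β = 0 ↦ 0  <
α = 0, β = 1/2 ↦ 0  <
α = 0, β = 1 ↦ 0  <
α = 1/2, β = 0 ↦ 1/2  <
α = 1/2, β = 1/2 ↦ 1/2  <
α = 1/2, β = 1 ↦ 0  <
α = 1, β = 0 ↦ 1  ≥
α = 1, β = 1/2 ↦ 1/2  <
α = 1, β = 1 ↦ 0  <
So 1 of the 9 assignments meets the threshold.

1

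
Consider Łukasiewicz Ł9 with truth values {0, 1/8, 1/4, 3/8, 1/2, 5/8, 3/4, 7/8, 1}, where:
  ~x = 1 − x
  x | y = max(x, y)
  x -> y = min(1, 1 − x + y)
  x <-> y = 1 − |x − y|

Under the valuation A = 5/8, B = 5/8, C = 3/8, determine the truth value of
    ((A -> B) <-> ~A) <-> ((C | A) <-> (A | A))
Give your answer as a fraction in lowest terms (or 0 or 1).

3/8

A -> B = 5/8 -> 5/8 = 1
~A = ~5/8 = 3/8
(A -> B) <-> ~A = 1 <-> 3/8 = 3/8
C | A = 3/8 | 5/8 = 5/8
A | A = 5/8 | 5/8 = 5/8
(C | A) <-> (A | A) = 5/8 <-> 5/8 = 1
((A -> B) <-> ~A) <-> ((C | A) <-> (A | A)) = 3/8 <-> 1 = 3/8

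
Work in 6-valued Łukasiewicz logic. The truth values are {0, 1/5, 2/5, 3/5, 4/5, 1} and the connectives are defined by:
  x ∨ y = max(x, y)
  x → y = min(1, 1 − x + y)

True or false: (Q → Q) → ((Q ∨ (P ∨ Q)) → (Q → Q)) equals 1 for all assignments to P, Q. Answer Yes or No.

At P = 2/5, Q = 3/5, for instance:
Q → Q = 3/5 → 3/5 = 1
P ∨ Q = 2/5 ∨ 3/5 = 3/5
Q ∨ (P ∨ Q) = 3/5 ∨ 3/5 = 3/5
(Q ∨ (P ∨ Q)) → (Q → Q) = 3/5 → 1 = 1
(Q → Q) → ((Q ∨ (P ∨ Q)) → (Q → Q)) = 1 → 1 = 1
and checking the remaining 35 assignments likewise gives ≥ 1 in every case.

Yes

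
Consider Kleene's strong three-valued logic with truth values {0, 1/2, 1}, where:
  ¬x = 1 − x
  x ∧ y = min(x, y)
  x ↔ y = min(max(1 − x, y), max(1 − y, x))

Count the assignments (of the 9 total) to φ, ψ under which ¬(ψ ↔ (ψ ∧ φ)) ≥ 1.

1

φ = 0, ψ = 0 ↦ 0  <
φ = 0, ψ = 1/2 ↦ 1/2  <
φ = 0, ψ = 1 ↦ 1  ≥
φ = 1/2, ψ = 0 ↦ 0  <
φ = 1/2, ψ = 1/2 ↦ 1/2  <
φ = 1/2, ψ = 1 ↦ 1/2  <
φ = 1, ψ = 0 ↦ 0  <
φ = 1, ψ = 1/2 ↦ 1/2  <
φ = 1, ψ = 1 ↦ 0  <
So 1 of the 9 assignments meets the threshold.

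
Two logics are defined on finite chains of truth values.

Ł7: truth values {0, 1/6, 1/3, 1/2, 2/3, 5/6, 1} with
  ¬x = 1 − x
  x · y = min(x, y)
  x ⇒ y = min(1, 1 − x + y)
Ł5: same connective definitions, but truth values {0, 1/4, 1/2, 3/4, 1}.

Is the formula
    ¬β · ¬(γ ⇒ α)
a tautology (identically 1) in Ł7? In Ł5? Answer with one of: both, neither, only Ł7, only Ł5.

neither

In Ł7: at α = 0, β = 0, γ = 0 the value is 0 — not a tautology.
In Ł5: at α = 0, β = 0, γ = 0 the value is 0 — not a tautology.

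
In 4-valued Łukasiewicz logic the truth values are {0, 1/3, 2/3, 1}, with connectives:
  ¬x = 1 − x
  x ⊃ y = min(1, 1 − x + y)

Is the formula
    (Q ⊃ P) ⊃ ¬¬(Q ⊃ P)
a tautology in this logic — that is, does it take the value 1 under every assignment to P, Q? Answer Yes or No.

Yes

P = 0, Q = 0 ↦ 1
P = 0, Q = 1/3 ↦ 1
P = 0, Q = 2/3 ↦ 1
P = 0, Q = 1 ↦ 1
P = 1/3, Q = 0 ↦ 1
P = 1/3, Q = 1/3 ↦ 1
P = 1/3, Q = 2/3 ↦ 1
P = 1/3, Q = 1 ↦ 1
P = 2/3, Q = 0 ↦ 1
P = 2/3, Q = 1/3 ↦ 1
P = 2/3, Q = 2/3 ↦ 1
P = 2/3, Q = 1 ↦ 1
P = 1, Q = 0 ↦ 1
P = 1, Q = 1/3 ↦ 1
P = 1, Q = 2/3 ↦ 1
P = 1, Q = 1 ↦ 1
Every assignment gives a value ≥ 1.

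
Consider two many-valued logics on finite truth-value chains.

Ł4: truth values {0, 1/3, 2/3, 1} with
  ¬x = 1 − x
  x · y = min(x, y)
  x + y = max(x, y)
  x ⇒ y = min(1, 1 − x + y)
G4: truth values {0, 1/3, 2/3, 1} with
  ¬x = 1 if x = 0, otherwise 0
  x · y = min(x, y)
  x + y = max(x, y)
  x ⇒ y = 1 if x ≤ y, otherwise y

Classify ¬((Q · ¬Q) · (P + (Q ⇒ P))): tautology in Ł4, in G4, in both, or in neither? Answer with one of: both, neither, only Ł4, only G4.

only G4

In Ł4: at P = 0, Q = 1/3 the value is 2/3 — not a tautology.
In G4: every assignment gives 1 — tautology.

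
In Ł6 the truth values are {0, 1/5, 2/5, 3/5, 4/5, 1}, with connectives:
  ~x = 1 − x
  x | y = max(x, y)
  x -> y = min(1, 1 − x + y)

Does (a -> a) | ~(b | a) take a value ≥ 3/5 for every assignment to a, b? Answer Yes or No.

At a = 1, b = 1/5, for instance:
a -> a = 1 -> 1 = 1
b | a = 1/5 | 1 = 1
~(b | a) = ~1 = 0
(a -> a) | ~(b | a) = 1 | 0 = 1
and checking the remaining 35 assignments likewise gives ≥ 3/5 in every case.

Yes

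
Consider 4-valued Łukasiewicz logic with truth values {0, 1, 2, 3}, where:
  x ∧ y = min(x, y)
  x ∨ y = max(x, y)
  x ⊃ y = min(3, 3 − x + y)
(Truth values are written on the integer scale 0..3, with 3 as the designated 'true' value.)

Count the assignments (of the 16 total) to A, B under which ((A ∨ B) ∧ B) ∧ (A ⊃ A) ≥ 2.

8

A = 0, B = 0 ↦ 0  <
A = 0, B = 1 ↦ 1  <
A = 0, B = 2 ↦ 2  ≥
A = 0, B = 3 ↦ 3  ≥
A = 1, B = 0 ↦ 0  <
A = 1, B = 1 ↦ 1  <
A = 1, B = 2 ↦ 2  ≥
A = 1, B = 3 ↦ 3  ≥
A = 2, B = 0 ↦ 0  <
A = 2, B = 1 ↦ 1  <
A = 2, B = 2 ↦ 2  ≥
A = 2, B = 3 ↦ 3  ≥
A = 3, B = 0 ↦ 0  <
A = 3, B = 1 ↦ 1  <
A = 3, B = 2 ↦ 2  ≥
A = 3, B = 3 ↦ 3  ≥
So 8 of the 16 assignments meet the threshold.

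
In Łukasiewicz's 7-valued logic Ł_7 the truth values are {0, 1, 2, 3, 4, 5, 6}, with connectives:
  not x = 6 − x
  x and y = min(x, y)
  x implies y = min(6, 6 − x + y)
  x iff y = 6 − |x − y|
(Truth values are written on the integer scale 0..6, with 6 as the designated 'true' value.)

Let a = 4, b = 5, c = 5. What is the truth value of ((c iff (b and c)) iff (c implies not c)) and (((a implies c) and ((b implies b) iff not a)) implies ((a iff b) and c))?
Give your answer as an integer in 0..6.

2

b and c = 5 and 5 = 5
c iff (b and c) = 5 iff 5 = 6
not c = not 5 = 1
c implies not c = 5 implies 1 = 2
(c iff (b and c)) iff (c implies not c) = 6 iff 2 = 2
a implies c = 4 implies 5 = 6
b implies b = 5 implies 5 = 6
not a = not 4 = 2
(b implies b) iff not a = 6 iff 2 = 2
(a implies c) and ((b implies b) iff not a) = 6 and 2 = 2
a iff b = 4 iff 5 = 5
(a iff b) and c = 5 and 5 = 5
((a implies c) and ((b implies b) iff not a)) implies ((a iff b) and c) = 2 implies 5 = 6
((c iff (b and c)) iff (c implies not c)) and (((a implies c) and ((b implies b) iff not a)) implies ((a iff b) and c)) = 2 and 6 = 2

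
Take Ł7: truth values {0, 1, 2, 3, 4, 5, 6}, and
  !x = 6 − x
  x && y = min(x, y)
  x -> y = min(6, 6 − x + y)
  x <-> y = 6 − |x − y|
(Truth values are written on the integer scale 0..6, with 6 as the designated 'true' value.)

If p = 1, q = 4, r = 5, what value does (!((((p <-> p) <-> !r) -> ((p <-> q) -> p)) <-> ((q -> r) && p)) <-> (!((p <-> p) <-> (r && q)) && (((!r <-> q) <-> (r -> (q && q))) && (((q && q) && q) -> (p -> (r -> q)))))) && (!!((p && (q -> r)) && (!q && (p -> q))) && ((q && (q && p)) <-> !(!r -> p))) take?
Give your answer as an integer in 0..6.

p <-> p = 1 <-> 1 = 6
!r = !5 = 1
(p <-> p) <-> !r = 6 <-> 1 = 1
p <-> q = 1 <-> 4 = 3
(p <-> q) -> p = 3 -> 1 = 4
((p <-> p) <-> !r) -> ((p <-> q) -> p) = 1 -> 4 = 6
q -> r = 4 -> 5 = 6
(q -> r) && p = 6 && 1 = 1
(((p <-> p) <-> !r) -> ((p <-> q) -> p)) <-> ((q -> r) && p) = 6 <-> 1 = 1
!((((p <-> p) <-> !r) -> ((p <-> q) -> p)) <-> ((q -> r) && p)) = !1 = 5
p <-> p = 1 <-> 1 = 6
r && q = 5 && 4 = 4
(p <-> p) <-> (r && q) = 6 <-> 4 = 4
!((p <-> p) <-> (r && q)) = !4 = 2
!r = !5 = 1
!r <-> q = 1 <-> 4 = 3
q && q = 4 && 4 = 4
r -> (q && q) = 5 -> 4 = 5
(!r <-> q) <-> (r -> (q && q)) = 3 <-> 5 = 4
q && q = 4 && 4 = 4
(q && q) && q = 4 && 4 = 4
r -> q = 5 -> 4 = 5
p -> (r -> q) = 1 -> 5 = 6
((q && q) && q) -> (p -> (r -> q)) = 4 -> 6 = 6
((!r <-> q) <-> (r -> (q && q))) && (((q && q) && q) -> (p -> (r -> q))) = 4 && 6 = 4
!((p <-> p) <-> (r && q)) && (((!r <-> q) <-> (r -> (q && q))) && (((q && q) && q) -> (p -> (r -> q)))) = 2 && 4 = 2
!((((p <-> p) <-> !r) -> ((p <-> q) -> p)) <-> ((q -> r) && p)) <-> (!((p <-> p) <-> (r && q)) && (((!r <-> q) <-> (r -> (q && q))) && (((q && q) && q) -> (p -> (r -> q))))) = 5 <-> 2 = 3
q -> r = 4 -> 5 = 6
p && (q -> r) = 1 && 6 = 1
!q = !4 = 2
p -> q = 1 -> 4 = 6
!q && (p -> q) = 2 && 6 = 2
(p && (q -> r)) && (!q && (p -> q)) = 1 && 2 = 1
!((p && (q -> r)) && (!q && (p -> q))) = !1 = 5
!!((p && (q -> r)) && (!q && (p -> q))) = !5 = 1
q && p = 4 && 1 = 1
q && (q && p) = 4 && 1 = 1
!r = !5 = 1
!r -> p = 1 -> 1 = 6
!(!r -> p) = !6 = 0
(q && (q && p)) <-> !(!r -> p) = 1 <-> 0 = 5
!!((p && (q -> r)) && (!q && (p -> q))) && ((q && (q && p)) <-> !(!r -> p)) = 1 && 5 = 1
(!((((p <-> p) <-> !r) -> ((p <-> q) -> p)) <-> ((q -> r) && p)) <-> (!((p <-> p) <-> (r && q)) && (((!r <-> q) <-> (r -> (q && q))) && (((q && q) && q) -> (p -> (r -> q)))))) && (!!((p && (q -> r)) && (!q && (p -> q))) && ((q && (q && p)) <-> !(!r -> p))) = 3 && 1 = 1

1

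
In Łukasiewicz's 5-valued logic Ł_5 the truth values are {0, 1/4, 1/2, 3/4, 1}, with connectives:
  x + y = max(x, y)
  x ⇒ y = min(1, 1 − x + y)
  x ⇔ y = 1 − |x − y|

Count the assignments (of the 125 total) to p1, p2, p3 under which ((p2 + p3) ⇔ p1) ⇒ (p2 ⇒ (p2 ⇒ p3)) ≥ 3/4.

118

value 1: 111 assignments (counts)
value 3/4: 7 assignments (counts)
value 1/2: 4 assignments
value 1/4: 2 assignments
value 0: 1 assignment
So 118 of the 125 assignments meet the threshold.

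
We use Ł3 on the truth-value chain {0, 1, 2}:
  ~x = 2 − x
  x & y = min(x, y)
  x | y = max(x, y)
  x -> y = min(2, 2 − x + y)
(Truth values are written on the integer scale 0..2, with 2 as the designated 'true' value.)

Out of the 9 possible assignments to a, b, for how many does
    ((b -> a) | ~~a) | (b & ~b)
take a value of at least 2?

6

a = 0, b = 0 ↦ 2  ≥
a = 0, b = 1 ↦ 1  <
a = 0, b = 2 ↦ 0  <
a = 1, b = 0 ↦ 2  ≥
a = 1, b = 1 ↦ 2  ≥
a = 1, b = 2 ↦ 1  <
a = 2, b = 0 ↦ 2  ≥
a = 2, b = 1 ↦ 2  ≥
a = 2, b = 2 ↦ 2  ≥
So 6 of the 9 assignments meet the threshold.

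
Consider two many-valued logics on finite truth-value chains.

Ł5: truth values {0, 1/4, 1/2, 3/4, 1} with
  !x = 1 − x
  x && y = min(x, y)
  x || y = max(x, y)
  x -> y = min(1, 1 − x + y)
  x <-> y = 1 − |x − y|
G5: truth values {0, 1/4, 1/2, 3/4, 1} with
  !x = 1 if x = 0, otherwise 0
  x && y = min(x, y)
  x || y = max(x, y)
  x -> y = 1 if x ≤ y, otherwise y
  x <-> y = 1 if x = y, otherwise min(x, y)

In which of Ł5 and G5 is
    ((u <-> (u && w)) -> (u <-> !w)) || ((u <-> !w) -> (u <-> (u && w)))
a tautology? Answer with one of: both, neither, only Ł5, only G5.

In Ł5: every assignment gives 1 — tautology.
In G5: every assignment gives 1 — tautology.

both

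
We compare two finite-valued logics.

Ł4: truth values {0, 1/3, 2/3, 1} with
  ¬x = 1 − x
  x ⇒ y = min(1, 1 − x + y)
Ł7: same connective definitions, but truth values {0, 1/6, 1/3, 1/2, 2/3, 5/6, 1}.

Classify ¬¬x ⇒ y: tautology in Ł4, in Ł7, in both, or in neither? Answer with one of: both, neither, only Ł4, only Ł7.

neither

In Ł4: at x = 1/3, y = 0 the value is 2/3 — not a tautology.
In Ł7: at x = 1/6, y = 0 the value is 5/6 — not a tautology.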